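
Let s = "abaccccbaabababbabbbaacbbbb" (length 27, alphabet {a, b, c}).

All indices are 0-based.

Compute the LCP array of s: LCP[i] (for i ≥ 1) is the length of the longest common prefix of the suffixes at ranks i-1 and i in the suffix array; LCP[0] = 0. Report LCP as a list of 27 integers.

rank | idx | suffix
   0 |   8 | aabababbabbbaacbbbb
   1 |  20 | aacbbbb
   2 |   9 | abababbabbbaacbbbb
   3 |  11 | ababbabbbaacbbbb
   4 |   0 | abaccccbaabababbabbbaacbbbb
   5 |  13 | abbabbbaacbbbb
   6 |  16 | abbbaacbbbb
   7 |  21 | acbbbb
   8 |   2 | accccbaabababbabbbaacbbbb
   9 |  26 | b
  10 |   7 | baabababbabbbaacbbbb
  11 |  19 | baacbbbb
  12 |  10 | bababbabbbaacbbbb
  13 |  12 | babbabbbaacbbbb
  14 |  15 | babbbaacbbbb
  15 |   1 | baccccbaabababbabbbaacbbbb
  16 |  25 | bb
  17 |  18 | bbaacbbbb
  18 |  14 | bbabbbaacbbbb
  19 |  24 | bbb
  20 |  17 | bbbaacbbbb
  21 |  23 | bbbb
  22 |   6 | cbaabababbabbbaacbbbb
  23 |  22 | cbbbb
  24 |   5 | ccbaabababbabbbaacbbbb
  25 |   4 | cccbaabababbabbbaacbbbb
  26 |   3 | ccccbaabababbabbbaacbbbb

SA = [8, 20, 9, 11, 0, 13, 16, 21, 2, 26, 7, 19, 10, 12, 15, 1, 25, 18, 14, 24, 17, 23, 6, 22, 5, 4, 3]
[i] adj suffixes → lcp
  [1] 8/20 → 2 ('aa')
  [2] 20/9 → 1 ('a')
  [3] 9/11 → 4 ('abab')
  [4] 11/0 → 3 ('aba')
  [5] 0/13 → 2 ('ab')
  [6] 13/16 → 3 ('abb')
  [7] 16/21 → 1 ('a')
  [8] 21/2 → 2 ('ac')
  [9] 2/26 → 0 ('')
  [10] 26/7 → 1 ('b')
  [11] 7/19 → 3 ('baa')
  [12] 19/10 → 2 ('ba')
  [13] 10/12 → 3 ('bab')
  [14] 12/15 → 4 ('babb')
  [15] 15/1 → 2 ('ba')
  [16] 1/25 → 1 ('b')
  [17] 25/18 → 2 ('bb')
  [18] 18/14 → 3 ('bba')
  [19] 14/24 → 2 ('bb')
  [20] 24/17 → 3 ('bbb')
  [21] 17/23 → 3 ('bbb')
  [22] 23/6 → 0 ('')
  [23] 6/22 → 2 ('cb')
  [24] 22/5 → 1 ('c')
  [25] 5/4 → 2 ('cc')
  [26] 4/3 → 3 ('ccc')

[0, 2, 1, 4, 3, 2, 3, 1, 2, 0, 1, 3, 2, 3, 4, 2, 1, 2, 3, 2, 3, 3, 0, 2, 1, 2, 3]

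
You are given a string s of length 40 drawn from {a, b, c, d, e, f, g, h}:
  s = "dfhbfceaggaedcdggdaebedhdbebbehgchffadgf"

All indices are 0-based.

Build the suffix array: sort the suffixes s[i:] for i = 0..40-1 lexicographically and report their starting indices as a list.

rank | idx | suffix
   0 |  36 | adgf
   1 |  18 | aebedhdbebbehgchffadgf
   2 |  10 | aedcdggdaebedhdbebbehgchffadgf
   3 |   7 | aggaedcdggdaebedhdbebbehgchffadgf
   4 |  27 | bbehgchffadgf
   5 |  25 | bebbehgchffadgf
   6 |  20 | bedhdbebbehgchffadgf
   7 |  28 | behgchffadgf
   8 |   3 | bfceaggaedcdggdaebedhdbebbehgchffadgf
   9 |  13 | cdggdaebedhdbebbehgchffadgf
  10 |   5 | ceaggaedcdggdaebedhdbebbehgchffadgf
  11 |  32 | chffadgf
  12 |  17 | daebedhdbebbehgchffadgf
  13 |  24 | dbebbehgchffadgf
  14 |  12 | dcdggdaebedhdbebbehgchffadgf
  15 |   0 | dfhbfceaggaedcdggdaebedhdbebbehgchffadgf
  16 |  37 | dgf
  17 |  14 | dggdaebedhdbebbehgchffadgf
  18 |  22 | dhdbebbehgchffadgf
  19 |   6 | eaggaedcdggdaebedhdbebbehgchffadgf
  20 |  26 | ebbehgchffadgf
  21 |  19 | ebedhdbebbehgchffadgf
  22 |  11 | edcdggdaebedhdbebbehgchffadgf
  23 |  21 | edhdbebbehgchffadgf
  24 |  29 | ehgchffadgf
  25 |  39 | f
  26 |  35 | fadgf
  27 |   4 | fceaggaedcdggdaebedhdbebbehgchffadgf
  28 |  34 | ffadgf
  29 |   1 | fhbfceaggaedcdggdaebedhdbebbehgchffadgf
  30 |   9 | gaedcdggdaebedhdbebbehgchffadgf
  31 |  31 | gchffadgf
  32 |  16 | gdaebedhdbebbehgchffadgf
  33 |  38 | gf
  34 |   8 | ggaedcdggdaebedhdbebbehgchffadgf
  35 |  15 | ggdaebedhdbebbehgchffadgf
  36 |   2 | hbfceaggaedcdggdaebedhdbebbehgchffadgf
  37 |  23 | hdbebbehgchffadgf
  38 |  33 | hffadgf
  39 |  30 | hgchffadgf

[36, 18, 10, 7, 27, 25, 20, 28, 3, 13, 5, 32, 17, 24, 12, 0, 37, 14, 22, 6, 26, 19, 11, 21, 29, 39, 35, 4, 34, 1, 9, 31, 16, 38, 8, 15, 2, 23, 33, 30]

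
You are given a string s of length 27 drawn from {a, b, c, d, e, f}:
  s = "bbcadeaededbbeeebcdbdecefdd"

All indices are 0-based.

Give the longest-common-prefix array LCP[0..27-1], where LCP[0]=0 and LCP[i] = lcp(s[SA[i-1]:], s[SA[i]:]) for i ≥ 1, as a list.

rank→(start, suffix):
  0 → (3, 'adeaededbbeeebcdbdecefdd')
  1 → (6, 'aededbbeeebcdbdecefdd')
  2 → (0, 'bbcadeaededbbeeebcdbdecefdd')
  3 → (11, 'bbeeebcdbdecefdd')
  4 → (1, 'bcadeaededbbeeebcdbdecefdd')
  5 → (16, 'bcdbdecefdd')
  6 → (19, 'bdecefdd')
  7 → (12, 'beeebcdbdecefdd')
  8 → (2, 'cadeaededbbeeebcdbdecefdd')
  9 → (17, 'cdbdecefdd')
  10 → (22, 'cefdd')
  11 → (26, 'd')
  12 → (10, 'dbbeeebcdbdecefdd')
  13 → (18, 'dbdecefdd')
  14 → (25, 'dd')
  15 → (4, 'deaededbbeeebcdbdecefdd')
  16 → (20, 'decefdd')
  17 → (8, 'dedbbeeebcdbdecefdd')
  18 → (5, 'eaededbbeeebcdbdecefdd')
  19 → (15, 'ebcdbdecefdd')
  20 → (21, 'ecefdd')
  21 → (9, 'edbbeeebcdbdecefdd')
  22 → (7, 'ededbbeeebcdbdecefdd')
  23 → (14, 'eebcdbdecefdd')
  24 → (13, 'eeebcdbdecefdd')
  25 → (23, 'efdd')
  26 → (24, 'fdd')

SA = [3, 6, 0, 11, 1, 16, 19, 12, 2, 17, 22, 26, 10, 18, 25, 4, 20, 8, 5, 15, 21, 9, 7, 14, 13, 23, 24]
rank  pair      lcp
   1  s[3:],s[6:]  1  'a'
   2  s[6:],s[0:]  0  ''
   3  s[0:],s[11:]  2  'bb'
   4  s[11:],s[1:]  1  'b'
   5  s[1:],s[16:]  2  'bc'
   6  s[16:],s[19:]  1  'b'
   7  s[19:],s[12:]  1  'b'
   8  s[12:],s[2:]  0  ''
   9  s[2:],s[17:]  1  'c'
  10  s[17:],s[22:]  1  'c'
  11  s[22:],s[26:]  0  ''
  12  s[26:],s[10:]  1  'd'
  13  s[10:],s[18:]  2  'db'
  14  s[18:],s[25:]  1  'd'
  15  s[25:],s[4:]  1  'd'
  16  s[4:],s[20:]  2  'de'
  17  s[20:],s[8:]  2  'de'
  18  s[8:],s[5:]  0  ''
  19  s[5:],s[15:]  1  'e'
  20  s[15:],s[21:]  1  'e'
  21  s[21:],s[9:]  1  'e'
  22  s[9:],s[7:]  2  'ed'
  23  s[7:],s[14:]  1  'e'
  24  s[14:],s[13:]  2  'ee'
  25  s[13:],s[23:]  1  'e'
  26  s[23:],s[24:]  0  ''

[0, 1, 0, 2, 1, 2, 1, 1, 0, 1, 1, 0, 1, 2, 1, 1, 2, 2, 0, 1, 1, 1, 2, 1, 2, 1, 0]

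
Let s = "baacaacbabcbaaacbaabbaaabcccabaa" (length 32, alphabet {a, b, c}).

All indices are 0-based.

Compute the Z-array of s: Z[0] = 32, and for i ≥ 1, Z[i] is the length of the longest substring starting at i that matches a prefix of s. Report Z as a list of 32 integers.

[32, 0, 0, 0, 0, 0, 0, 2, 0, 1, 0, 3, 0, 0, 0, 0, 3, 0, 0, 1, 3, 0, 0, 0, 1, 0, 0, 0, 0, 3, 0, 0]

Z[0]=32
i=1: outside box; Z[1]=0
i=2: outside box; Z[2]=0
i=3: outside box; Z[3]=0
i=4: outside box; Z[4]=0
i=5: outside box; Z[5]=0
i=6: outside box; Z[6]=0
i=7: outside box; Z[7]=2 scan→box=[7,9)
i=8: min(r-i=1, Z[1]=0)=0; Z[8]=0
i=9: outside box; Z[9]=1 scan→box=[9,10)
i=10: outside box; Z[10]=0
i=11: outside box; Z[11]=3 scan→box=[11,14)
i=12: min(r-i=2, Z[1]=0)=0; Z[12]=0
i=13: min(r-i=1, Z[2]=0)=0; Z[13]=0
i=14: outside box; Z[14]=0
i=15: outside box; Z[15]=0
i=16: outside box; Z[16]=3 scan→box=[16,19)
i=17: min(r-i=2, Z[1]=0)=0; Z[17]=0
i=18: min(r-i=1, Z[2]=0)=0; Z[18]=0
i=19: outside box; Z[19]=1 scan→box=[19,20)
i=20: outside box; Z[20]=3 scan→box=[20,23)
i=21: min(r-i=2, Z[1]=0)=0; Z[21]=0
i=22: min(r-i=1, Z[2]=0)=0; Z[22]=0
i=23: outside box; Z[23]=0
i=24: outside box; Z[24]=1 scan→box=[24,25)
i=25: outside box; Z[25]=0
i=26: outside box; Z[26]=0
i=27: outside box; Z[27]=0
i=28: outside box; Z[28]=0
i=29: outside box; Z[29]=3 scan→box=[29,32)
i=30: min(r-i=2, Z[1]=0)=0; Z[30]=0
i=31: min(r-i=1, Z[2]=0)=0; Z[31]=0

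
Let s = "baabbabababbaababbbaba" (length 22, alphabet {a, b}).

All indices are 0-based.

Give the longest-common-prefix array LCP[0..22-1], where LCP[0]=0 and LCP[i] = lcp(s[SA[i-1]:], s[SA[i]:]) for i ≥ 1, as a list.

[0, 1, 3, 1, 3, 4, 5, 2, 4, 3, 0, 2, 4, 2, 4, 5, 3, 4, 1, 3, 5, 2]

sorted suffixes:
  #0 SA[0]=21  'a'
  #1 SA[1]=12  'aababbbaba'
  #2 SA[2]=1  'aabbabababbaababbbaba'
  #3 SA[3]=19  'aba'
  #4 SA[4]=5  'abababbaababbbaba'
  #5 SA[5]=7  'ababbaababbbaba'
  #6 SA[6]=13  'ababbbaba'
  #7 SA[7]=9  'abbaababbbaba'
  #8 SA[8]=2  'abbabababbaababbbaba'
  #9 SA[9]=15  'abbbaba'
  #10 SA[10]=20  'ba'
  #11 SA[11]=11  'baababbbaba'
  #12 SA[12]=0  'baabbabababbaababbbaba'
  #13 SA[13]=18  'baba'
  #14 SA[14]=4  'babababbaababbbaba'
  #15 SA[15]=6  'bababbaababbbaba'
  #16 SA[16]=8  'babbaababbbaba'
  #17 SA[17]=14  'babbbaba'
  #18 SA[18]=10  'bbaababbbaba'
  #19 SA[19]=17  'bbaba'
  #20 SA[20]=3  'bbabababbaababbbaba'
  #21 SA[21]=16  'bbbaba'

SA = [21, 12, 1, 19, 5, 7, 13, 9, 2, 15, 20, 11, 0, 18, 4, 6, 8, 14, 10, 17, 3, 16]
rank  pair      lcp
   1  s[21:],s[12:]  1  'a'
   2  s[12:],s[1:]  3  'aab'
   3  s[1:],s[19:]  1  'a'
   4  s[19:],s[5:]  3  'aba'
   5  s[5:],s[7:]  4  'abab'
   6  s[7:],s[13:]  5  'ababb'
   7  s[13:],s[9:]  2  'ab'
   8  s[9:],s[2:]  4  'abba'
   9  s[2:],s[15:]  3  'abb'
  10  s[15:],s[20:]  0  ''
  11  s[20:],s[11:]  2  'ba'
  12  s[11:],s[0:]  4  'baab'
  13  s[0:],s[18:]  2  'ba'
  14  s[18:],s[4:]  4  'baba'
  15  s[4:],s[6:]  5  'babab'
  16  s[6:],s[8:]  3  'bab'
  17  s[8:],s[14:]  4  'babb'
  18  s[14:],s[10:]  1  'b'
  19  s[10:],s[17:]  3  'bba'
  20  s[17:],s[3:]  5  'bbaba'
  21  s[3:],s[16:]  2  'bb'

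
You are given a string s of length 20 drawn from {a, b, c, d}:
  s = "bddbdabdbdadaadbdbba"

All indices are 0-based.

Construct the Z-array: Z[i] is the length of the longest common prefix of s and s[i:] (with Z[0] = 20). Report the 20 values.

[20, 0, 0, 2, 0, 0, 2, 0, 2, 0, 0, 0, 0, 0, 0, 2, 0, 1, 1, 0]

Z[0]=20
i=1: i≥r, start 0; Z[1]=0
i=2: i≥r, start 0; Z[2]=0
i=3: i≥r, start 0; Z[3]=2 extend→box=[3,5)
i=4: min(r-i=1, Z[1]=0)=0; Z[4]=0
i=5: i≥r, start 0; Z[5]=0
i=6: i≥r, start 0; Z[6]=2 extend→box=[6,8)
i=7: min(r-i=1, Z[1]=0)=0; Z[7]=0
i=8: i≥r, start 0; Z[8]=2 extend→box=[8,10)
i=9: min(r-i=1, Z[1]=0)=0; Z[9]=0
i=10: i≥r, start 0; Z[10]=0
i=11: i≥r, start 0; Z[11]=0
i=12: i≥r, start 0; Z[12]=0
i=13: i≥r, start 0; Z[13]=0
i=14: i≥r, start 0; Z[14]=0
i=15: i≥r, start 0; Z[15]=2 extend→box=[15,17)
i=16: min(r-i=1, Z[1]=0)=0; Z[16]=0
i=17: i≥r, start 0; Z[17]=1 extend→box=[17,18)
i=18: i≥r, start 0; Z[18]=1 extend→box=[18,19)
i=19: i≥r, start 0; Z[19]=0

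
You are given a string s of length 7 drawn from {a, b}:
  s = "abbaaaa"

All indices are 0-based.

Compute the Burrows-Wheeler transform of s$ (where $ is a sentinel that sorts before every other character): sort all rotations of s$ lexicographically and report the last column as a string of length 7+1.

rank  rotation  last
    0  $abbaaaa  a
    1  a$abbaaa  a
    2  aa$abbaa  a
    3  aaa$abba  a
    4  aaaa$abb  b
    5  abbaaaa$  $
    6  baaaa$ab  b
    7  bbaaaa$a  a

aaaab$ba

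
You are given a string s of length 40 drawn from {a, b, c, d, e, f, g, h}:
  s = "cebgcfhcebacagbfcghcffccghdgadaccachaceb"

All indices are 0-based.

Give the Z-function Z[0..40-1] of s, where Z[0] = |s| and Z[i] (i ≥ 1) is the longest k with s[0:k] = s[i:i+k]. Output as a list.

Z[0]=40
i=1: outside box; Z[1]=0
i=2: outside box; Z[2]=0
i=3: outside box; Z[3]=0
i=4: outside box; Z[4]=1 extend→box=[4,5)
i=5: outside box; Z[5]=0
i=6: outside box; Z[6]=0
i=7: outside box; Z[7]=3 extend→box=[7,10)
i=8: min(r-i=2, Z[1]=0)=0; Z[8]=0
i=9: min(r-i=1, Z[2]=0)=0; Z[9]=0
i=10: outside box; Z[10]=0
i=11: outside box; Z[11]=1 extend→box=[11,12)
i=12: outside box; Z[12]=0
i=13: outside box; Z[13]=0
i=14: outside box; Z[14]=0
i=15: outside box; Z[15]=0
i=16: outside box; Z[16]=1 extend→box=[16,17)
i=17: outside box; Z[17]=0
i=18: outside box; Z[18]=0
i=19: outside box; Z[19]=1 extend→box=[19,20)
i=20: outside box; Z[20]=0
i=21: outside box; Z[21]=0
i=22: outside box; Z[22]=1 extend→box=[22,23)
i=23: outside box; Z[23]=1 extend→box=[23,24)
i=24: outside box; Z[24]=0
i=25: outside box; Z[25]=0
i=26: outside box; Z[26]=0
i=27: outside box; Z[27]=0
i=28: outside box; Z[28]=0
i=29: outside box; Z[29]=0
i=30: outside box; Z[30]=0
i=31: outside box; Z[31]=1 extend→box=[31,32)
i=32: outside box; Z[32]=1 extend→box=[32,33)
i=33: outside box; Z[33]=0
i=34: outside box; Z[34]=1 extend→box=[34,35)
i=35: outside box; Z[35]=0
i=36: outside box; Z[36]=0
i=37: outside box; Z[37]=3 extend→box=[37,40)
i=38: min(r-i=2, Z[1]=0)=0; Z[38]=0
i=39: min(r-i=1, Z[2]=0)=0; Z[39]=0

[40, 0, 0, 0, 1, 0, 0, 3, 0, 0, 0, 1, 0, 0, 0, 0, 1, 0, 0, 1, 0, 0, 1, 1, 0, 0, 0, 0, 0, 0, 0, 1, 1, 0, 1, 0, 0, 3, 0, 0]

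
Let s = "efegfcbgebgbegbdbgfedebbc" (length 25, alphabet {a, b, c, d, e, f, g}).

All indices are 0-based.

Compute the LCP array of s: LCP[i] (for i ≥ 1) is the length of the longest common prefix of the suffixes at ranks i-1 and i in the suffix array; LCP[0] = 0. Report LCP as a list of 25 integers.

sorted suffixes:
  #0 SA[0]=22  'bbc'
  #1 SA[1]=23  'bc'
  #2 SA[2]=14  'bdbgfedebbc'
  #3 SA[3]=11  'begbdbgfedebbc'
  #4 SA[4]=9  'bgbegbdbgfedebbc'
  #5 SA[5]=6  'bgebgbegbdbgfedebbc'
  #6 SA[6]=16  'bgfedebbc'
  #7 SA[7]=24  'c'
  #8 SA[8]=5  'cbgebgbegbdbgfedebbc'
  #9 SA[9]=15  'dbgfedebbc'
  #10 SA[10]=20  'debbc'
  #11 SA[11]=21  'ebbc'
  #12 SA[12]=8  'ebgbegbdbgfedebbc'
  #13 SA[13]=19  'edebbc'
  #14 SA[14]=0  'efegfcbgebgbegbdbgfedebbc'
  #15 SA[15]=12  'egbdbgfedebbc'
  #16 SA[16]=2  'egfcbgebgbegbdbgfedebbc'
  #17 SA[17]=4  'fcbgebgbegbdbgfedebbc'
  #18 SA[18]=18  'fedebbc'
  #19 SA[19]=1  'fegfcbgebgbegbdbgfedebbc'
  #20 SA[20]=13  'gbdbgfedebbc'
  #21 SA[21]=10  'gbegbdbgfedebbc'
  #22 SA[22]=7  'gebgbegbdbgfedebbc'
  #23 SA[23]=3  'gfcbgebgbegbdbgfedebbc'
  #24 SA[24]=17  'gfedebbc'

SA = [22, 23, 14, 11, 9, 6, 16, 24, 5, 15, 20, 21, 8, 19, 0, 12, 2, 4, 18, 1, 13, 10, 7, 3, 17]
i: (SA[i-1],SA[i]) lcp shared
  1: (22,23) 1 'b'
  2: (23,14) 1 'b'
  3: (14,11) 1 'b'
  4: (11,9) 1 'b'
  5: (9,6) 2 'bg'
  6: (6,16) 2 'bg'
  7: (16,24) 0 ''
  8: (24,5) 1 'c'
  9: (5,15) 0 ''
  10: (15,20) 1 'd'
  11: (20,21) 0 ''
  12: (21,8) 2 'eb'
  13: (8,19) 1 'e'
  14: (19,0) 1 'e'
  15: (0,12) 1 'e'
  16: (12,2) 2 'eg'
  17: (2,4) 0 ''
  18: (4,18) 1 'f'
  19: (18,1) 2 'fe'
  20: (1,13) 0 ''
  21: (13,10) 2 'gb'
  22: (10,7) 1 'g'
  23: (7,3) 1 'g'
  24: (3,17) 2 'gf'

[0, 1, 1, 1, 1, 2, 2, 0, 1, 0, 1, 0, 2, 1, 1, 1, 2, 0, 1, 2, 0, 2, 1, 1, 2]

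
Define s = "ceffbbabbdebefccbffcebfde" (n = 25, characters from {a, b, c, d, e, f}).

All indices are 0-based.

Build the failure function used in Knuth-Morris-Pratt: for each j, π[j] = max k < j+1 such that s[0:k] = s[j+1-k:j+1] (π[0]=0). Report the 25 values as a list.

[0, 0, 0, 0, 0, 0, 0, 0, 0, 0, 0, 0, 0, 0, 1, 1, 0, 0, 0, 1, 2, 0, 0, 0, 0]

π[0] = 0
j=1 s[j]='e': π[1]=0 (border '')
j=2 s[j]='f': π[2]=0 (border '')
j=3 s[j]='f': π[3]=0 (border '')
j=4 s[j]='b': π[4]=0 (border '')
j=5 s[j]='b': π[5]=0 (border '')
j=6 s[j]='a': π[6]=0 (border '')
j=7 s[j]='b': π[7]=0 (border '')
j=8 s[j]='b': π[8]=0 (border '')
j=9 s[j]='d': π[9]=0 (border '')
j=10 s[j]='e': π[10]=0 (border '')
j=11 s[j]='b': π[11]=0 (border '')
j=12 s[j]='e': π[12]=0 (border '')
j=13 s[j]='f': π[13]=0 (border '')
j=14 s[j]='c': π[14]=1 (border 'c')
j=15 s[j]='c': k: 1→0; π[15]=1 (border 'c')
j=16 s[j]='b': k: 1→0; π[16]=0 (border '')
j=17 s[j]='f': π[17]=0 (border '')
j=18 s[j]='f': π[18]=0 (border '')
j=19 s[j]='c': π[19]=1 (border 'c')
j=20 s[j]='e': π[20]=2 (border 'ce')
j=21 s[j]='b': k: 2→0; π[21]=0 (border '')
j=22 s[j]='f': π[22]=0 (border '')
j=23 s[j]='d': π[23]=0 (border '')
j=24 s[j]='e': π[24]=0 (border '')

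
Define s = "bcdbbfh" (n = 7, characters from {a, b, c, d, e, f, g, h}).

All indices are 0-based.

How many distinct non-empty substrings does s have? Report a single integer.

sorted suffixes:
  #0 SA[0]=3  'bbfh'
  #1 SA[1]=0  'bcdbbfh'
  #2 SA[2]=4  'bfh'
  #3 SA[3]=1  'cdbbfh'
  #4 SA[4]=2  'dbbfh'
  #5 SA[5]=5  'fh'
  #6 SA[6]=6  'h'

SA = [3, 0, 4, 1, 2, 5, 6]
i: (SA[i-1],SA[i]) lcp shared
  1: (3,0) 1 'b'
  2: (0,4) 1 'b'
  3: (4,1) 0 ''
  4: (1,2) 0 ''
  5: (2,5) 0 ''
  6: (5,6) 0 ''

n(n+1)/2 = 7·8/2 = 28
Σ LCP = 0 + 1 + 1 + 0 + 0 + 0 + 0 = 2
distinct = 28 − 2 = 26

26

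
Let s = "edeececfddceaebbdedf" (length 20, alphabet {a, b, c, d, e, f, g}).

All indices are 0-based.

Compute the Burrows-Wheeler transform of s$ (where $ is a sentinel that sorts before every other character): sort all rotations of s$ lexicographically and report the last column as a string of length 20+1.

rank  rotation               last
    0  $edeececfddceaebbdedf  f
    1  aebbdedf$edeececfddce  e
    2  bbdedf$edeececfddceae  e
    3  bdedf$edeececfddceaeb  b
    4  ceaebbdedf$edeececfdd  d
    5  cecfddceaebbdedf$edee  e
    6  cfddceaebbdedf$edeece  e
    7  dceaebbdedf$edeececfd  d
    8  ddceaebbdedf$edeececf  f
    9  dedf$edeececfddceaebb  b
   10  deececfddceaebbdedf$e  e
   11  df$edeececfddceaebbde  e
   12  eaebbdedf$edeececfddc  c
   13  ebbdedf$edeececfddcea  a
   14  ececfddceaebbdedf$ede  e
   15  ecfddceaebbdedf$edeec  c
   16  edeececfddceaebbdedf$  $
   17  edf$edeececfddceaebbd  d
   18  eececfddceaebbdedf$ed  d
   19  f$edeececfddceaebbded  d
   20  fddceaebbdedf$edeecec  c

feebdeedfbeecaec$dddc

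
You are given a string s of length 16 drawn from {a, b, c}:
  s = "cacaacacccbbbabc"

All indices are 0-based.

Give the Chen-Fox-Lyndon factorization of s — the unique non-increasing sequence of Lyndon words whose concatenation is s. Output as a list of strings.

["c", "ac", "aacacccbbbabc"]

emit factor 1: 'c' (i=0, period=1)
emit factor 2: 'ac' (i=1, period=2)
emit factor 3: 'aacacccbbbabc' (i=3, period=13)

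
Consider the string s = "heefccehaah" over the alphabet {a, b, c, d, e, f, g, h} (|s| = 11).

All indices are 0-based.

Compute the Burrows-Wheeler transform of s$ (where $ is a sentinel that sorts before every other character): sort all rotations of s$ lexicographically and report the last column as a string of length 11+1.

hhafcheceae$

rank  rotation      last
    0  $heefccehaah  h
    1  aah$heefcceh  h
    2  ah$heefcceha  a
    3  ccehaah$heef  f
    4  cehaah$heefc  c
    5  eefccehaah$h  h
    6  efccehaah$he  e
    7  ehaah$heefcc  c
    8  fccehaah$hee  e
    9  h$heefccehaa  a
   10  haah$heefcce  e
   11  heefccehaah$  $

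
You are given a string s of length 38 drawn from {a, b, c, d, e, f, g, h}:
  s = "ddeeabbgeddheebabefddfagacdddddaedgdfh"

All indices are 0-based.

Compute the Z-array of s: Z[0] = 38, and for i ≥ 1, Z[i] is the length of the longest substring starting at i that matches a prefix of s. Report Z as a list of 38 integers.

[38, 1, 0, 0, 0, 0, 0, 0, 0, 2, 1, 0, 0, 0, 0, 0, 0, 0, 0, 2, 1, 0, 0, 0, 0, 0, 2, 2, 2, 2, 1, 0, 0, 1, 0, 1, 0, 0]

Z[0]=38
i=1: i≥r, start 0; Z[1]=1 scan→box=[1,2)
i=2: i≥r, start 0; Z[2]=0
i=3: i≥r, start 0; Z[3]=0
i=4: i≥r, start 0; Z[4]=0
i=5: i≥r, start 0; Z[5]=0
i=6: i≥r, start 0; Z[6]=0
i=7: i≥r, start 0; Z[7]=0
i=8: i≥r, start 0; Z[8]=0
i=9: i≥r, start 0; Z[9]=2 scan→box=[9,11)
i=10: min(r-i=1, Z[1]=1)=1; Z[10]=1
i=11: i≥r, start 0; Z[11]=0
i=12: i≥r, start 0; Z[12]=0
i=13: i≥r, start 0; Z[13]=0
i=14: i≥r, start 0; Z[14]=0
i=15: i≥r, start 0; Z[15]=0
i=16: i≥r, start 0; Z[16]=0
i=17: i≥r, start 0; Z[17]=0
i=18: i≥r, start 0; Z[18]=0
i=19: i≥r, start 0; Z[19]=2 scan→box=[19,21)
i=20: min(r-i=1, Z[1]=1)=1; Z[20]=1
i=21: i≥r, start 0; Z[21]=0
i=22: i≥r, start 0; Z[22]=0
i=23: i≥r, start 0; Z[23]=0
i=24: i≥r, start 0; Z[24]=0
i=25: i≥r, start 0; Z[25]=0
i=26: i≥r, start 0; Z[26]=2 scan→box=[26,28)
i=27: min(r-i=1, Z[1]=1)=1; Z[27]=2 scan→box=[27,29)
i=28: min(r-i=1, Z[1]=1)=1; Z[28]=2 scan→box=[28,30)
i=29: min(r-i=1, Z[1]=1)=1; Z[29]=2 scan→box=[29,31)
i=30: min(r-i=1, Z[1]=1)=1; Z[30]=1
i=31: i≥r, start 0; Z[31]=0
i=32: i≥r, start 0; Z[32]=0
i=33: i≥r, start 0; Z[33]=1 scan→box=[33,34)
i=34: i≥r, start 0; Z[34]=0
i=35: i≥r, start 0; Z[35]=1 scan→box=[35,36)
i=36: i≥r, start 0; Z[36]=0
i=37: i≥r, start 0; Z[37]=0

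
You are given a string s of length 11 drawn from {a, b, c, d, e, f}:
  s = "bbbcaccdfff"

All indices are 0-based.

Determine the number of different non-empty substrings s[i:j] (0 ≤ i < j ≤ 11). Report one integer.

sorted suffixes:
  #0 SA[0]=4  'accdfff'
  #1 SA[1]=0  'bbbcaccdfff'
  #2 SA[2]=1  'bbcaccdfff'
  #3 SA[3]=2  'bcaccdfff'
  #4 SA[4]=3  'caccdfff'
  #5 SA[5]=5  'ccdfff'
  #6 SA[6]=6  'cdfff'
  #7 SA[7]=7  'dfff'
  #8 SA[8]=10  'f'
  #9 SA[9]=9  'ff'
  #10 SA[10]=8  'fff'

SA = [4, 0, 1, 2, 3, 5, 6, 7, 10, 9, 8]
[i] adj suffixes → lcp
  [1] 4/0 → 0 ('')
  [2] 0/1 → 2 ('bb')
  [3] 1/2 → 1 ('b')
  [4] 2/3 → 0 ('')
  [5] 3/5 → 1 ('c')
  [6] 5/6 → 1 ('c')
  [7] 6/7 → 0 ('')
  [8] 7/10 → 0 ('')
  [9] 10/9 → 1 ('f')
  [10] 9/8 → 2 ('ff')

n(n+1)/2 = 11·12/2 = 66
Σ LCP = 0 + 0 + 2 + 1 + 0 + 1 + 1 + 0 + 0 + 1 + 2 = 8
distinct = 66 − 8 = 58

58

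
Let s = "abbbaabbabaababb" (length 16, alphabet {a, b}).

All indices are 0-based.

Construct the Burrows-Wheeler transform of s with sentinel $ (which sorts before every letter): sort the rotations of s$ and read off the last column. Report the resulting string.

rank  rotation           last
    0  $abbbaabbabaababb  b
    1  aababb$abbbaabbab  b
    2  aabbabaababb$abbb  b
    3  abaababb$abbbaabb  b
    4  ababb$abbbaabbaba  a
    5  abb$abbbaabbabaab  b
    6  abbabaababb$abbba  a
    7  abbbaabbabaababb$  $
    8  b$abbbaabbabaabab  b
    9  baababb$abbbaabba  a
   10  baabbabaababb$abb  b
   11  babaababb$abbbaab  b
   12  babb$abbbaabbabaa  a
   13  bb$abbbaabbabaaba  a
   14  bbaabbabaababb$ab  b
   15  bbabaababb$abbbaa  a
   16  bbbaabbabaababb$a  a

bbbbaba$babbaabaa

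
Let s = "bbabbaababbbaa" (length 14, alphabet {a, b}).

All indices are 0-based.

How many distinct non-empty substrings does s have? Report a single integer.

sorted suffixes:
  #0 SA[0]=13  'a'
  #1 SA[1]=12  'aa'
  #2 SA[2]=5  'aababbbaa'
  #3 SA[3]=6  'ababbbaa'
  #4 SA[4]=2  'abbaababbbaa'
  #5 SA[5]=8  'abbbaa'
  #6 SA[6]=11  'baa'
  #7 SA[7]=4  'baababbbaa'
  #8 SA[8]=1  'babbaababbbaa'
  #9 SA[9]=7  'babbbaa'
  #10 SA[10]=10  'bbaa'
  #11 SA[11]=3  'bbaababbbaa'
  #12 SA[12]=0  'bbabbaababbbaa'
  #13 SA[13]=9  'bbbaa'

SA = [13, 12, 5, 6, 2, 8, 11, 4, 1, 7, 10, 3, 0, 9]
[i] adj suffixes → lcp
  [1] 13/12 → 1 ('a')
  [2] 12/5 → 2 ('aa')
  [3] 5/6 → 1 ('a')
  [4] 6/2 → 2 ('ab')
  [5] 2/8 → 3 ('abb')
  [6] 8/11 → 0 ('')
  [7] 11/4 → 3 ('baa')
  [8] 4/1 → 2 ('ba')
  [9] 1/7 → 4 ('babb')
  [10] 7/10 → 1 ('b')
  [11] 10/3 → 4 ('bbaa')
  [12] 3/0 → 3 ('bba')
  [13] 0/9 → 2 ('bb')

n(n+1)/2 = 14·15/2 = 105
Σ LCP = 0 + 1 + 2 + 1 + 2 + 3 + 0 + 3 + 2 + 4 + 1 + 4 + 3 + 2 = 28
distinct = 105 − 28 = 77

77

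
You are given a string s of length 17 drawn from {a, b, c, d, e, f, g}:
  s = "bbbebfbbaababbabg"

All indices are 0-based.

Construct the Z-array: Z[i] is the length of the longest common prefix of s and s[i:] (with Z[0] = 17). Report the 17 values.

[17, 2, 1, 0, 1, 0, 2, 1, 0, 0, 1, 0, 2, 1, 0, 1, 0]

Z[0]=17
i=1: fresh scan; Z[1]=2 scan→box=[1,3)
i=2: min(r-i=1, Z[1]=2)=1; Z[2]=1
i=3: fresh scan; Z[3]=0
i=4: fresh scan; Z[4]=1 scan→box=[4,5)
i=5: fresh scan; Z[5]=0
i=6: fresh scan; Z[6]=2 scan→box=[6,8)
i=7: min(r-i=1, Z[1]=2)=1; Z[7]=1
i=8: fresh scan; Z[8]=0
i=9: fresh scan; Z[9]=0
i=10: fresh scan; Z[10]=1 scan→box=[10,11)
i=11: fresh scan; Z[11]=0
i=12: fresh scan; Z[12]=2 scan→box=[12,14)
i=13: min(r-i=1, Z[1]=2)=1; Z[13]=1
i=14: fresh scan; Z[14]=0
i=15: fresh scan; Z[15]=1 scan→box=[15,16)
i=16: fresh scan; Z[16]=0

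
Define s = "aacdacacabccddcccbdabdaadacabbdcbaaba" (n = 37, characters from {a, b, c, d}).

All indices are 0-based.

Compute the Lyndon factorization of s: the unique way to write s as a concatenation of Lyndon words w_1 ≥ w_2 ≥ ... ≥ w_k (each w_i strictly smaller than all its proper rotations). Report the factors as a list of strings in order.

["aacdacacabccddcccbdabdaadacabbdcb", "aab", "a"]

emit factor 1: 'aacdacacabccddcccbdabdaadacabbdcb' (i=0, period=33)
emit factor 2: 'aab' (i=33, period=3)
emit factor 3: 'a' (i=36, period=1)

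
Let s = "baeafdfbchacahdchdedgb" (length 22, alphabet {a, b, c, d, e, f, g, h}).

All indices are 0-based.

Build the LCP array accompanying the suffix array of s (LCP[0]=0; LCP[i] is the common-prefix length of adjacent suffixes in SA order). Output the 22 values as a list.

rank→(start, suffix):
  0 → (10, 'acahdchdedgb')
  1 → (1, 'aeafdfbchacahdchdedgb')
  2 → (3, 'afdfbchacahdchdedgb')
  3 → (12, 'ahdchdedgb')
  4 → (21, 'b')
  5 → (0, 'baeafdfbchacahdchdedgb')
  6 → (7, 'bchacahdchdedgb')
  7 → (11, 'cahdchdedgb')
  8 → (8, 'chacahdchdedgb')
  9 → (15, 'chdedgb')
  10 → (14, 'dchdedgb')
  11 → (17, 'dedgb')
  12 → (5, 'dfbchacahdchdedgb')
  13 → (19, 'dgb')
  14 → (2, 'eafdfbchacahdchdedgb')
  15 → (18, 'edgb')
  16 → (6, 'fbchacahdchdedgb')
  17 → (4, 'fdfbchacahdchdedgb')
  18 → (20, 'gb')
  19 → (9, 'hacahdchdedgb')
  20 → (13, 'hdchdedgb')
  21 → (16, 'hdedgb')

SA = [10, 1, 3, 12, 21, 0, 7, 11, 8, 15, 14, 17, 5, 19, 2, 18, 6, 4, 20, 9, 13, 16]
i: (SA[i-1],SA[i]) lcp shared
  1: (10,1) 1 'a'
  2: (1,3) 1 'a'
  3: (3,12) 1 'a'
  4: (12,21) 0 ''
  5: (21,0) 1 'b'
  6: (0,7) 1 'b'
  7: (7,11) 0 ''
  8: (11,8) 1 'c'
  9: (8,15) 2 'ch'
  10: (15,14) 0 ''
  11: (14,17) 1 'd'
  12: (17,5) 1 'd'
  13: (5,19) 1 'd'
  14: (19,2) 0 ''
  15: (2,18) 1 'e'
  16: (18,6) 0 ''
  17: (6,4) 1 'f'
  18: (4,20) 0 ''
  19: (20,9) 0 ''
  20: (9,13) 1 'h'
  21: (13,16) 2 'hd'

[0, 1, 1, 1, 0, 1, 1, 0, 1, 2, 0, 1, 1, 1, 0, 1, 0, 1, 0, 0, 1, 2]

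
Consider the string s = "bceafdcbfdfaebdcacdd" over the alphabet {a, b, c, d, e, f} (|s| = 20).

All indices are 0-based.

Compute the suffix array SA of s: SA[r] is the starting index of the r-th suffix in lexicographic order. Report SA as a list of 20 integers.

rank | idx | suffix
   0 |  16 | acdd
   1 |  11 | aebdcacdd
   2 |   3 | afdcbfdfaebdcacdd
   3 |   0 | bceafdcbfdfaebdcacdd
   4 |  13 | bdcacdd
   5 |   7 | bfdfaebdcacdd
   6 |  15 | cacdd
   7 |   6 | cbfdfaebdcacdd
   8 |  17 | cdd
   9 |   1 | ceafdcbfdfaebdcacdd
  10 |  19 | d
  11 |  14 | dcacdd
  12 |   5 | dcbfdfaebdcacdd
  13 |  18 | dd
  14 |   9 | dfaebdcacdd
  15 |   2 | eafdcbfdfaebdcacdd
  16 |  12 | ebdcacdd
  17 |  10 | faebdcacdd
  18 |   4 | fdcbfdfaebdcacdd
  19 |   8 | fdfaebdcacdd

[16, 11, 3, 0, 13, 7, 15, 6, 17, 1, 19, 14, 5, 18, 9, 2, 12, 10, 4, 8]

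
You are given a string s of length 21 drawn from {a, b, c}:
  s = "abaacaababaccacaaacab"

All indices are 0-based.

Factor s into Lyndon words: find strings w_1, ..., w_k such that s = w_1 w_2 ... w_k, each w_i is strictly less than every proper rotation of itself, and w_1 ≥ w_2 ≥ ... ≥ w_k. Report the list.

emit factor 1: 'ab' (i=0, period=2)
emit factor 2: 'aac' (i=2, period=3)
emit factor 3: 'aababaccac' (i=5, period=10)
emit factor 4: 'aaacab' (i=15, period=6)

["ab", "aac", "aababaccac", "aaacab"]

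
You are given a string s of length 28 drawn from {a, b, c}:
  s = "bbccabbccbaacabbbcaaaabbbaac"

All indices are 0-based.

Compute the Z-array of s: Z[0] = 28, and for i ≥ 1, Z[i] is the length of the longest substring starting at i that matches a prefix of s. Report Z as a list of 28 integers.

[28, 1, 0, 0, 0, 4, 1, 0, 0, 1, 0, 0, 0, 0, 2, 3, 1, 0, 0, 0, 0, 0, 2, 2, 1, 0, 0, 0]

Z[0]=28
i=1: outside box; Z[1]=1 extend→box=[1,2)
i=2: outside box; Z[2]=0
i=3: outside box; Z[3]=0
i=4: outside box; Z[4]=0
i=5: outside box; Z[5]=4 extend→box=[5,9)
i=6: min(r-i=3, Z[1]=1)=1; Z[6]=1
i=7: min(r-i=2, Z[2]=0)=0; Z[7]=0
i=8: min(r-i=1, Z[3]=0)=0; Z[8]=0
i=9: outside box; Z[9]=1 extend→box=[9,10)
i=10: outside box; Z[10]=0
i=11: outside box; Z[11]=0
i=12: outside box; Z[12]=0
i=13: outside box; Z[13]=0
i=14: outside box; Z[14]=2 extend→box=[14,16)
i=15: min(r-i=1, Z[1]=1)=1; Z[15]=3 extend→box=[15,18)
i=16: min(r-i=2, Z[1]=1)=1; Z[16]=1
i=17: min(r-i=1, Z[2]=0)=0; Z[17]=0
i=18: outside box; Z[18]=0
i=19: outside box; Z[19]=0
i=20: outside box; Z[20]=0
i=21: outside box; Z[21]=0
i=22: outside box; Z[22]=2 extend→box=[22,24)
i=23: min(r-i=1, Z[1]=1)=1; Z[23]=2 extend→box=[23,25)
i=24: min(r-i=1, Z[1]=1)=1; Z[24]=1
i=25: outside box; Z[25]=0
i=26: outside box; Z[26]=0
i=27: outside box; Z[27]=0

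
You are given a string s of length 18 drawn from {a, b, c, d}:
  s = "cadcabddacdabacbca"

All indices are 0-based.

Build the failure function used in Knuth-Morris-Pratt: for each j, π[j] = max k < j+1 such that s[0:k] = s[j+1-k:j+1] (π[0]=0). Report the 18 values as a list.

[0, 0, 0, 1, 2, 0, 0, 0, 0, 1, 0, 0, 0, 0, 1, 0, 1, 2]

π[0] = 0
j=1 s[j]='a': π[1]=0 (border '')
j=2 s[j]='d': π[2]=0 (border '')
j=3 s[j]='c': π[3]=1 (border 'c')
j=4 s[j]='a': π[4]=2 (border 'ca')
j=5 s[j]='b': k: 2→0; π[5]=0 (border '')
j=6 s[j]='d': π[6]=0 (border '')
j=7 s[j]='d': π[7]=0 (border '')
j=8 s[j]='a': π[8]=0 (border '')
j=9 s[j]='c': π[9]=1 (border 'c')
j=10 s[j]='d': k: 1→0; π[10]=0 (border '')
j=11 s[j]='a': π[11]=0 (border '')
j=12 s[j]='b': π[12]=0 (border '')
j=13 s[j]='a': π[13]=0 (border '')
j=14 s[j]='c': π[14]=1 (border 'c')
j=15 s[j]='b': k: 1→0; π[15]=0 (border '')
j=16 s[j]='c': π[16]=1 (border 'c')
j=17 s[j]='a': π[17]=2 (border 'ca')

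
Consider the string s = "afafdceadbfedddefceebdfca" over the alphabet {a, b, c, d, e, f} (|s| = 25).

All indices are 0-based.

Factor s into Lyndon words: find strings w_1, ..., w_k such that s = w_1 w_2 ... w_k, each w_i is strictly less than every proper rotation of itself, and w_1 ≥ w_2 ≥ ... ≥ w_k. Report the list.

["afafdce", "adbfedddefceebdfc", "a"]

emit factor 1: 'afafdce' (i=0, period=7)
emit factor 2: 'adbfedddefceebdfc' (i=7, period=17)
emit factor 3: 'a' (i=24, period=1)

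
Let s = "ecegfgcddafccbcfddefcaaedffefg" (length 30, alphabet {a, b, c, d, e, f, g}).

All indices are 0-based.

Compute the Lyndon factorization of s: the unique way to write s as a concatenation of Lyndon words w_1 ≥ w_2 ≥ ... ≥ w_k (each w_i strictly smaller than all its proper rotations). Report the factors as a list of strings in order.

["e", "cegfg", "cdd", "afccbcfddefc", "aaedffefg"]

emit factor 1: 'e' (i=0, period=1)
emit factor 2: 'cegfg' (i=1, period=5)
emit factor 3: 'cdd' (i=6, period=3)
emit factor 4: 'afccbcfddefc' (i=9, period=12)
emit factor 5: 'aaedffefg' (i=21, period=9)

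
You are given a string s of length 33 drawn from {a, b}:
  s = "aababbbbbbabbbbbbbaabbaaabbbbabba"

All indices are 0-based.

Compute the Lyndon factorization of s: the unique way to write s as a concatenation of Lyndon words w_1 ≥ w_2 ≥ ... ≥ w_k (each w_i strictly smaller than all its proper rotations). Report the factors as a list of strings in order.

emit factor 1: 'aababbbbbbabbbbbbbaabb' (i=0, period=22)
emit factor 2: 'aaabbbbabb' (i=22, period=10)
emit factor 3: 'a' (i=32, period=1)

["aababbbbbbabbbbbbbaabb", "aaabbbbabb", "a"]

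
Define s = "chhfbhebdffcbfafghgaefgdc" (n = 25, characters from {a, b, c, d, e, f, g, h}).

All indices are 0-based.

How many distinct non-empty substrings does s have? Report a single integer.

sorted suffixes:
  #0 SA[0]=19  'aefgdc'
  #1 SA[1]=14  'afghgaefgdc'
  #2 SA[2]=7  'bdffcbfafghgaefgdc'
  #3 SA[3]=12  'bfafghgaefgdc'
  #4 SA[4]=4  'bhebdffcbfafghgaefgdc'
  #5 SA[5]=24  'c'
  #6 SA[6]=11  'cbfafghgaefgdc'
  #7 SA[7]=0  'chhfbhebdffcbfafghgaefgdc'
  #8 SA[8]=23  'dc'
  #9 SA[9]=8  'dffcbfafghgaefgdc'
  #10 SA[10]=6  'ebdffcbfafghgaefgdc'
  #11 SA[11]=20  'efgdc'
  #12 SA[12]=13  'fafghgaefgdc'
  #13 SA[13]=3  'fbhebdffcbfafghgaefgdc'
  #14 SA[14]=10  'fcbfafghgaefgdc'
  #15 SA[15]=9  'ffcbfafghgaefgdc'
  #16 SA[16]=21  'fgdc'
  #17 SA[17]=15  'fghgaefgdc'
  #18 SA[18]=18  'gaefgdc'
  #19 SA[19]=22  'gdc'
  #20 SA[20]=16  'ghgaefgdc'
  #21 SA[21]=5  'hebdffcbfafghgaefgdc'
  #22 SA[22]=2  'hfbhebdffcbfafghgaefgdc'
  #23 SA[23]=17  'hgaefgdc'
  #24 SA[24]=1  'hhfbhebdffcbfafghgaefgdc'

SA = [19, 14, 7, 12, 4, 24, 11, 0, 23, 8, 6, 20, 13, 3, 10, 9, 21, 15, 18, 22, 16, 5, 2, 17, 1]
i: (SA[i-1],SA[i]) lcp shared
  1: (19,14) 1 'a'
  2: (14,7) 0 ''
  3: (7,12) 1 'b'
  4: (12,4) 1 'b'
  5: (4,24) 0 ''
  6: (24,11) 1 'c'
  7: (11,0) 1 'c'
  8: (0,23) 0 ''
  9: (23,8) 1 'd'
  10: (8,6) 0 ''
  11: (6,20) 1 'e'
  12: (20,13) 0 ''
  13: (13,3) 1 'f'
  14: (3,10) 1 'f'
  15: (10,9) 1 'f'
  16: (9,21) 1 'f'
  17: (21,15) 2 'fg'
  18: (15,18) 0 ''
  19: (18,22) 1 'g'
  20: (22,16) 1 'g'
  21: (16,5) 0 ''
  22: (5,2) 1 'h'
  23: (2,17) 1 'h'
  24: (17,1) 1 'h'

n(n+1)/2 = 25·26/2 = 325
Σ LCP = 0 + 1 + 0 + 1 + 1 + 0 + 1 + 1 + 0 + 1 + 0 + 1 + 0 + 1 + 1 + 1 + 1 + 2 + 0 + 1 + 1 + 0 + 1 + 1 + 1 = 18
distinct = 325 − 18 = 307

307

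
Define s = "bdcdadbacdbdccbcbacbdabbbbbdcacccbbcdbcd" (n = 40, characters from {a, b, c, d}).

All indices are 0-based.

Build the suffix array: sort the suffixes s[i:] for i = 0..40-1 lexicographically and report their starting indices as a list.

sorted suffixes:
  #0 SA[0]=21  'abbbbbdcacccbbcdbcd'
  #1 SA[1]=17  'acbdabbbbbdcacccbbcdbcd'
  #2 SA[2]=29  'acccbbcdbcd'
  #3 SA[3]=7  'acdbdccbcbacbdabbbbbdcacccbbcdbcd'
  #4 SA[4]=4  'adbacdbdccbcbacbdabbbbbdcacccbbcdbcd'
  #5 SA[5]=16  'bacbdabbbbbdcacccbbcdbcd'
  #6 SA[6]=6  'bacdbdccbcbacbdabbbbbdcacccbbcdbcd'
  #7 SA[7]=22  'bbbbbdcacccbbcdbcd'
  #8 SA[8]=23  'bbbbdcacccbbcdbcd'
  #9 SA[9]=24  'bbbdcacccbbcdbcd'
  #10 SA[10]=33  'bbcdbcd'
  #11 SA[11]=25  'bbdcacccbbcdbcd'
  #12 SA[12]=14  'bcbacbdabbbbbdcacccbbcdbcd'
  #13 SA[13]=37  'bcd'
  #14 SA[14]=34  'bcdbcd'
  #15 SA[15]=19  'bdabbbbbdcacccbbcdbcd'
  #16 SA[16]=26  'bdcacccbbcdbcd'
  #17 SA[17]=10  'bdccbcbacbdabbbbbdcacccbbcdbcd'
  #18 SA[18]=0  'bdcdadbacdbdccbcbacbdabbbbbdcacccbbcdbcd'
  #19 SA[19]=28  'cacccbbcdbcd'
  #20 SA[20]=15  'cbacbdabbbbbdcacccbbcdbcd'
  #21 SA[21]=32  'cbbcdbcd'
  #22 SA[22]=13  'cbcbacbdabbbbbdcacccbbcdbcd'
  #23 SA[23]=18  'cbdabbbbbdcacccbbcdbcd'
  #24 SA[24]=31  'ccbbcdbcd'
  #25 SA[25]=12  'ccbcbacbdabbbbbdcacccbbcdbcd'
  #26 SA[26]=30  'cccbbcdbcd'
  #27 SA[27]=38  'cd'
  #28 SA[28]=2  'cdadbacdbdccbcbacbdabbbbbdcacccbbcdbcd'
  #29 SA[29]=35  'cdbcd'
  #30 SA[30]=8  'cdbdccbcbacbdabbbbbdcacccbbcdbcd'
  #31 SA[31]=39  'd'
  #32 SA[32]=20  'dabbbbbdcacccbbcdbcd'
  #33 SA[33]=3  'dadbacdbdccbcbacbdabbbbbdcacccbbcdbcd'
  #34 SA[34]=5  'dbacdbdccbcbacbdabbbbbdcacccbbcdbcd'
  #35 SA[35]=36  'dbcd'
  #36 SA[36]=9  'dbdccbcbacbdabbbbbdcacccbbcdbcd'
  #37 SA[37]=27  'dcacccbbcdbcd'
  #38 SA[38]=11  'dccbcbacbdabbbbbdcacccbbcdbcd'
  #39 SA[39]=1  'dcdadbacdbdccbcbacbdabbbbbdcacccbbcdbcd'

[21, 17, 29, 7, 4, 16, 6, 22, 23, 24, 33, 25, 14, 37, 34, 19, 26, 10, 0, 28, 15, 32, 13, 18, 31, 12, 30, 38, 2, 35, 8, 39, 20, 3, 5, 36, 9, 27, 11, 1]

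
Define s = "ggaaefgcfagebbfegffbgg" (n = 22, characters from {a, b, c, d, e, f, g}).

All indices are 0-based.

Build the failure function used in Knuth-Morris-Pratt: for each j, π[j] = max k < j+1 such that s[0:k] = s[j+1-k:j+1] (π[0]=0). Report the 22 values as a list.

[0, 1, 0, 0, 0, 0, 1, 0, 0, 0, 1, 0, 0, 0, 0, 0, 1, 0, 0, 0, 1, 2]

π[0] = 0
j=1 s[j]='g': π[1]=1 (border 'g')
j=2 s[j]='a': k: 1→0; π[2]=0 (border '')
j=3 s[j]='a': π[3]=0 (border '')
j=4 s[j]='e': π[4]=0 (border '')
j=5 s[j]='f': π[5]=0 (border '')
j=6 s[j]='g': π[6]=1 (border 'g')
j=7 s[j]='c': k: 1→0; π[7]=0 (border '')
j=8 s[j]='f': π[8]=0 (border '')
j=9 s[j]='a': π[9]=0 (border '')
j=10 s[j]='g': π[10]=1 (border 'g')
j=11 s[j]='e': k: 1→0; π[11]=0 (border '')
j=12 s[j]='b': π[12]=0 (border '')
j=13 s[j]='b': π[13]=0 (border '')
j=14 s[j]='f': π[14]=0 (border '')
j=15 s[j]='e': π[15]=0 (border '')
j=16 s[j]='g': π[16]=1 (border 'g')
j=17 s[j]='f': k: 1→0; π[17]=0 (border '')
j=18 s[j]='f': π[18]=0 (border '')
j=19 s[j]='b': π[19]=0 (border '')
j=20 s[j]='g': π[20]=1 (border 'g')
j=21 s[j]='g': π[21]=2 (border 'gg')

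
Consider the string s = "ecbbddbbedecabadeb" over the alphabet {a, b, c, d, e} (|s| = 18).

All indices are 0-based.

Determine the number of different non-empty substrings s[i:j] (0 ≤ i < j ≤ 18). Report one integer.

rank→(start, suffix):
  0 → (12, 'abadeb')
  1 → (14, 'adeb')
  2 → (17, 'b')
  3 → (13, 'badeb')
  4 → (2, 'bbddbbedecabadeb')
  5 → (6, 'bbedecabadeb')
  6 → (3, 'bddbbedecabadeb')
  7 → (7, 'bedecabadeb')
  8 → (11, 'cabadeb')
  9 → (1, 'cbbddbbedecabadeb')
  10 → (5, 'dbbedecabadeb')
  11 → (4, 'ddbbedecabadeb')
  12 → (15, 'deb')
  13 → (9, 'decabadeb')
  14 → (16, 'eb')
  15 → (10, 'ecabadeb')
  16 → (0, 'ecbbddbbedecabadeb')
  17 → (8, 'edecabadeb')

SA = [12, 14, 17, 13, 2, 6, 3, 7, 11, 1, 5, 4, 15, 9, 16, 10, 0, 8]
[i] adj suffixes → lcp
  [1] 12/14 → 1 ('a')
  [2] 14/17 → 0 ('')
  [3] 17/13 → 1 ('b')
  [4] 13/2 → 1 ('b')
  [5] 2/6 → 2 ('bb')
  [6] 6/3 → 1 ('b')
  [7] 3/7 → 1 ('b')
  [8] 7/11 → 0 ('')
  [9] 11/1 → 1 ('c')
  [10] 1/5 → 0 ('')
  [11] 5/4 → 1 ('d')
  [12] 4/15 → 1 ('d')
  [13] 15/9 → 2 ('de')
  [14] 9/16 → 0 ('')
  [15] 16/10 → 1 ('e')
  [16] 10/0 → 2 ('ec')
  [17] 0/8 → 1 ('e')

n(n+1)/2 = 18·19/2 = 171
Σ LCP = 0 + 1 + 0 + 1 + 1 + 2 + 1 + 1 + 0 + 1 + 0 + 1 + 1 + 2 + 0 + 1 + 2 + 1 = 16
distinct = 171 − 16 = 155

155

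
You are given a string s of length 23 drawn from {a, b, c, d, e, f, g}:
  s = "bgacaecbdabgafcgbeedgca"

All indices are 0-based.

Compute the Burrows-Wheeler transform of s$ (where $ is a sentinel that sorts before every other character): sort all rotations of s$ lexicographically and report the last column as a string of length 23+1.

rank  rotation                  last
    0  $bgacaecbdabgafcgbeedgca  a
    1  a$bgacaecbdabgafcgbeedgc  c
    2  abgafcgbeedgca$bgacaecbd  d
    3  acaecbdabgafcgbeedgca$bg  g
    4  aecbdabgafcgbeedgca$bgac  c
    5  afcgbeedgca$bgacaecbdabg  g
    6  bdabgafcgbeedgca$bgacaec  c
    7  beedgca$bgacaecbdabgafcg  g
    8  bgacaecbdabgafcgbeedgca$  $
    9  bgafcgbeedgca$bgacaecbda  a
   10  ca$bgacaecbdabgafcgbeedg  g
   11  caecbdabgafcgbeedgca$bga  a
   12  cbdabgafcgbeedgca$bgacae  e
   13  cgbeedgca$bgacaecbdabgaf  f
   14  dabgafcgbeedgca$bgacaecb  b
   15  dgca$bgacaecbdabgafcgbee  e
   16  ecbdabgafcgbeedgca$bgaca  a
   17  edgca$bgacaecbdabgafcgbe  e
   18  eedgca$bgacaecbdabgafcgb  b
   19  fcgbeedgca$bgacaecbdabga  a
   20  gacaecbdabgafcgbeedgca$b  b
   21  gafcgbeedgca$bgacaecbdab  b
   22  gbeedgca$bgacaecbdabgafc  c
   23  gca$bgacaecbdabgafcgbeed  d

acdgcgcg$agaefbeaebabbcd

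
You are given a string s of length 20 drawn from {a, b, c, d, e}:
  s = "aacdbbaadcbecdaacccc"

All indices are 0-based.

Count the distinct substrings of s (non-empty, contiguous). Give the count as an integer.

rank→(start, suffix):
  0 → (14, 'aacccc')
  1 → (0, 'aacdbbaadcbecdaacccc')
  2 → (6, 'aadcbecdaacccc')
  3 → (15, 'acccc')
  4 → (1, 'acdbbaadcbecdaacccc')
  5 → (7, 'adcbecdaacccc')
  6 → (5, 'baadcbecdaacccc')
  7 → (4, 'bbaadcbecdaacccc')
  8 → (10, 'becdaacccc')
  9 → (19, 'c')
  10 → (9, 'cbecdaacccc')
  11 → (18, 'cc')
  12 → (17, 'ccc')
  13 → (16, 'cccc')
  14 → (12, 'cdaacccc')
  15 → (2, 'cdbbaadcbecdaacccc')
  16 → (13, 'daacccc')
  17 → (3, 'dbbaadcbecdaacccc')
  18 → (8, 'dcbecdaacccc')
  19 → (11, 'ecdaacccc')

SA = [14, 0, 6, 15, 1, 7, 5, 4, 10, 19, 9, 18, 17, 16, 12, 2, 13, 3, 8, 11]
rank  pair      lcp
   1  s[14:],s[0:]  3  'aac'
   2  s[0:],s[6:]  2  'aa'
   3  s[6:],s[15:]  1  'a'
   4  s[15:],s[1:]  2  'ac'
   5  s[1:],s[7:]  1  'a'
   6  s[7:],s[5:]  0  ''
   7  s[5:],s[4:]  1  'b'
   8  s[4:],s[10:]  1  'b'
   9  s[10:],s[19:]  0  ''
  10  s[19:],s[9:]  1  'c'
  11  s[9:],s[18:]  1  'c'
  12  s[18:],s[17:]  2  'cc'
  13  s[17:],s[16:]  3  'ccc'
  14  s[16:],s[12:]  1  'c'
  15  s[12:],s[2:]  2  'cd'
  16  s[2:],s[13:]  0  ''
  17  s[13:],s[3:]  1  'd'
  18  s[3:],s[8:]  1  'd'
  19  s[8:],s[11:]  0  ''

n(n+1)/2 = 20·21/2 = 210
Σ LCP = 0 + 3 + 2 + 1 + 2 + 1 + 0 + 1 + 1 + 0 + 1 + 1 + 2 + 3 + 1 + 2 + 0 + 1 + 1 + 0 = 23
distinct = 210 − 23 = 187

187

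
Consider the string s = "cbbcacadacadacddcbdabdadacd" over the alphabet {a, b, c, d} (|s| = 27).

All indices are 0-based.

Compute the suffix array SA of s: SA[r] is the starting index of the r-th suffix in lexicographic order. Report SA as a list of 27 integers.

rank→(start, suffix):
  0 → (19, 'abdadacd')
  1 → (4, 'acadacadacddcbdabdadacd')
  2 → (8, 'acadacddcbdabdadacd')
  3 → (24, 'acd')
  4 → (12, 'acddcbdabdadacd')
  5 → (6, 'adacadacddcbdabdadacd')
  6 → (22, 'adacd')
  7 → (10, 'adacddcbdabdadacd')
  8 → (1, 'bbcacadacadacddcbdabdadacd')
  9 → (2, 'bcacadacadacddcbdabdadacd')
  10 → (17, 'bdabdadacd')
  11 → (20, 'bdadacd')
  12 → (3, 'cacadacadacddcbdabdadacd')
  13 → (5, 'cadacadacddcbdabdadacd')
  14 → (9, 'cadacddcbdabdadacd')
  15 → (0, 'cbbcacadacadacddcbdabdadacd')
  16 → (16, 'cbdabdadacd')
  17 → (25, 'cd')
  18 → (13, 'cddcbdabdadacd')
  19 → (26, 'd')
  20 → (18, 'dabdadacd')
  21 → (7, 'dacadacddcbdabdadacd')
  22 → (23, 'dacd')
  23 → (11, 'dacddcbdabdadacd')
  24 → (21, 'dadacd')
  25 → (15, 'dcbdabdadacd')
  26 → (14, 'ddcbdabdadacd')

[19, 4, 8, 24, 12, 6, 22, 10, 1, 2, 17, 20, 3, 5, 9, 0, 16, 25, 13, 26, 18, 7, 23, 11, 21, 15, 14]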